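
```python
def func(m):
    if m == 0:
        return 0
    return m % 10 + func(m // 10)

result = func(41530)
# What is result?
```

Sum of digits of 41530: 0 + 3 + 5 + 1 + 4 = 13

Answer: 13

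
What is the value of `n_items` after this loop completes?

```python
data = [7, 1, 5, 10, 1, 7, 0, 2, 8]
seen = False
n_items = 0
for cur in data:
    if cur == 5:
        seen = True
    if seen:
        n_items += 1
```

Count elements after first 5 in [7, 1, 5, 10, 1, 7, 0, 2, 8]
`n_items` takes the values: 0 → 1 → 2 → 3 → 4 → 5 → 6 → 7

Answer: 7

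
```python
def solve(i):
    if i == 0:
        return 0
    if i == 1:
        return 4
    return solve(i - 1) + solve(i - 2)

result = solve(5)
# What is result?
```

Build up from base cases: solve(0)=0, solve(1)=4, solve(2)=4, solve(3)=8, solve(4)=12, solve(5)=20

Answer: 20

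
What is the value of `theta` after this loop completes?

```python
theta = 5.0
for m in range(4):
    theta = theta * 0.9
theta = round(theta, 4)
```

Exponential decay: 5.0 * 0.9^4
`theta` takes the values: 5.0 → 4.5 → 4.05 → 3.645 → 3.2805

Answer: 3.2805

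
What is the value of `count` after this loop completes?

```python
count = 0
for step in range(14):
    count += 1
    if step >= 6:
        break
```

Loop breaks when step reaches 6, count is 7
`count` takes the values: 0 → 1 → 2 → 3 → 4 → 5 → 6 → 7

Answer: 7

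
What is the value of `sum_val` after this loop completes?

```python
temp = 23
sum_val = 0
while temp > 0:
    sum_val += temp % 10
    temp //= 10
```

Sum digits of 23
`sum_val` takes the values: 0 → 3 → 5

Answer: 5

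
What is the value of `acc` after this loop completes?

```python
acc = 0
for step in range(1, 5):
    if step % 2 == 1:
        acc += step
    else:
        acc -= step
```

Add odd, subtract even
`acc` takes the values: 0 → 1 → -1 → 2 → -2

Answer: -2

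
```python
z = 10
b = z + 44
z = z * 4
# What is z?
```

Trace:
`z = 10` → z = 10
`b = z + 44` → b = 54
`z = z * 4` → z = 40
So z = 40

Answer: 40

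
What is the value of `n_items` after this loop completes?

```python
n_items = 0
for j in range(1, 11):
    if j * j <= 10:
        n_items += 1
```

Count numbers where j² ≤ 10
`n_items` takes the values: 0 → 1 → 2 → 3

Answer: 3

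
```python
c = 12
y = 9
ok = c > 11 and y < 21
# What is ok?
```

Trace:
`c = 12` → c = 12
`y = 9` → y = 9
`ok = c > 11 and y < 21` → ok = True
So ok = True

Answer: True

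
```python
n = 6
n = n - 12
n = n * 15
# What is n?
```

Trace:
`n = 6` → n = 6
`n = n - 12` → n = -6
`n = n * 15` → n = -90
So n = -90

Answer: -90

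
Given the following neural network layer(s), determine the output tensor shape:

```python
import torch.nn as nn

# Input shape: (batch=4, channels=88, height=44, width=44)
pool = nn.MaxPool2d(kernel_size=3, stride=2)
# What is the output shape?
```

Input: (4, 88, 44, 44) -> Output: (4, 88, 21, 21)

Answer: (4, 88, 21, 21)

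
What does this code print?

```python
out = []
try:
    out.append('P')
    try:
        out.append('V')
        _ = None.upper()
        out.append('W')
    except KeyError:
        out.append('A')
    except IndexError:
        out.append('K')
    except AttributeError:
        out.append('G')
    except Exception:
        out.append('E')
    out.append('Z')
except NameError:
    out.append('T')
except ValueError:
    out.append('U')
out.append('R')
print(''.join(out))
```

Execution trace: 'P' (try body) → 'V' (inner try body) → 'G' (inner except AttributeError) → 'Z' (try body, no exception) → 'R' (after the try/except). Output: PVGZR

Answer: PVGZR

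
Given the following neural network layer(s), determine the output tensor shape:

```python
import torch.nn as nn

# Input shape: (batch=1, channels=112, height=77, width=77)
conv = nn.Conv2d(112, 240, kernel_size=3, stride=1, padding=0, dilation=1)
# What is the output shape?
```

Input: (1, 112, 77, 77) -> Output: (1, 240, 75, 75)

Answer: (1, 240, 75, 75)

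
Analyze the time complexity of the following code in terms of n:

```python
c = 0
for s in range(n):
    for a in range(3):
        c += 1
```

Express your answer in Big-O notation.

Each loop level contributes: n × 1. Multiplying the contributions gives O(n).

Answer: O(n)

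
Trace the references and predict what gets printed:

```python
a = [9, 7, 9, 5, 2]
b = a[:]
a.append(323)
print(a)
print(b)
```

Key concept: slice [:] creates copy.
Step by step:
`a = [9, 7, 9, 5, 2]` → a = [9, 7, 9, 5, 2]
`b = a[:]` → b = [9, 7, 9, 5, 2]
`a.append(323)` → a = [9, 7, 9, 5, 2, 323]
`print(a)` → prints [9, 7, 9, 5, 2, 323]
`print(b)` → prints [9, 7, 9, 5, 2]

Answer:
[9, 7, 9, 5, 2, 323]
[9, 7, 9, 5, 2]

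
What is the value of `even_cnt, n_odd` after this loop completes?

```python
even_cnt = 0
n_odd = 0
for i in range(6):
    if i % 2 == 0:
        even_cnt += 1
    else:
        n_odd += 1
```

Count evens and odds in range(6)
`even_cnt, n_odd` takes the values: (0, 0) → (1, 0) → (1, 1) → (2, 1) → (2, 2) → (3, 2) → (3, 3)

Answer: 3, 3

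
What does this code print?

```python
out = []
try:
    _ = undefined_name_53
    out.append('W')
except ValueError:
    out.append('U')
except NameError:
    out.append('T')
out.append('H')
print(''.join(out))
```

Execution trace: 'T' (except NameError) → 'H' (after the try/except). Output: TH

Answer: TH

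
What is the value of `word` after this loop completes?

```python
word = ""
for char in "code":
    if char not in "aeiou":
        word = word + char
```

Remove vowels from 'code'
`word` takes the values: "" → "c" → "cd"

Answer: "cd"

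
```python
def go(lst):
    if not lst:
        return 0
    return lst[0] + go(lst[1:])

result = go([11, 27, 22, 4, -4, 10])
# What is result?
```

11 + 27 + 22 + 4 + (-4) + 10 + 0 = 70

Answer: 70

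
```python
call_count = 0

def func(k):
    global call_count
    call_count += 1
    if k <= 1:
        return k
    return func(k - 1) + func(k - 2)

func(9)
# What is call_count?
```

Calls(k) = 1 + Calls(k-1) + Calls(k-2); Calls(0)=Calls(1)=1. For k=9 this gives 109.

Answer: 109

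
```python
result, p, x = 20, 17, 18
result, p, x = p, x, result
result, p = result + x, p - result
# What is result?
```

Trace:
`result, p, x = 20, 17, 18` → result = 20; p = 17; x = 18
`result, p, x = p, x, result` → result = 17; p = 18; x = 20
`result, p = result + x, p - result` → result = 37; p = 1
So result = 37

Answer: 37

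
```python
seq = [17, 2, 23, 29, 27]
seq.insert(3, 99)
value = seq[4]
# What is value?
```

Trace:
`seq = [17, 2, 23, 29, 27]` → seq = [17, 2, 23, 29, 27]
`seq.insert(3, 99)` → seq = [17, 2, 23, 99, 29, 27]
`value = seq[4]` → value = 29
So value = 29

Answer: 29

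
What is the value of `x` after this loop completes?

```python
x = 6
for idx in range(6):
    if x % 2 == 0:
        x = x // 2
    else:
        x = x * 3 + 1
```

Collatz-style transformation from 6
`x` takes the values: 6 → 3 → 10 → 5 → 16 → 8 → 4

Answer: 4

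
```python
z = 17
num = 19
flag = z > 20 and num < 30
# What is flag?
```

Trace:
`z = 17` → z = 17
`num = 19` → num = 19
`flag = z > 20 and num < 30` → flag = False
So flag = False

Answer: False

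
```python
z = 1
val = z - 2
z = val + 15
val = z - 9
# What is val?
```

Trace:
`z = 1` → z = 1
`val = z - 2` → val = -1
`z = val + 15` → z = 14
`val = z - 9` → val = 5
So val = 5

Answer: 5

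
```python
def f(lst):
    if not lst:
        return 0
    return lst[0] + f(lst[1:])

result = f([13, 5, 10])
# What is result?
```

13 + 5 + 10 + 0 = 28

Answer: 28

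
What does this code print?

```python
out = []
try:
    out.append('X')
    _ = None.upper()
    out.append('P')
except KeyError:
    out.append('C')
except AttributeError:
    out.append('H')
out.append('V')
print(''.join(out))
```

Execution trace: 'X' (try body) → 'H' (except AttributeError) → 'V' (after the try/except). Output: XHV

Answer: XHV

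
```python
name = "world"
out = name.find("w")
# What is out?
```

Trace:
`name = "world"` → name = 'world'
`out = name.find("w")` → out = 0
So out = 0

Answer: 0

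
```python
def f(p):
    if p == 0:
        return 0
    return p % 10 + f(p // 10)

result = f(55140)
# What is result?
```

Sum of digits of 55140: 0 + 4 + 1 + 5 + 5 = 15

Answer: 15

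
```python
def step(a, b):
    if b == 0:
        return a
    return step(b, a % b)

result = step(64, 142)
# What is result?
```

step(64, 142) -> step(142, 64) -> step(64, 14) -> step(14, 8) -> step(8, 6) -> step(6, 2) -> step(2, 0) -> 2

Answer: 2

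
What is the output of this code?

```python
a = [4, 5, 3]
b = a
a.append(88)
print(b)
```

Key concept: basic list aliasing.
Step by step:
`a = [4, 5, 3]` → a = [4, 5, 3]
`b = a` → b = [4, 5, 3] (same object as a)
`a.append(88)` → a = [4, 5, 3, 88] (same object as b); b = [4, 5, 3, 88] (same object as a)
`print(b)` → prints [4, 5, 3, 88]

Answer: [4, 5, 3, 88]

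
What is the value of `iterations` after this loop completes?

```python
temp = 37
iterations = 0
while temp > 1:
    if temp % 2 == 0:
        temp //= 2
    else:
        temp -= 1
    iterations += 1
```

Steps to reduce 37 to 1
`iterations` takes the values: 0 → 1 → 2 → 3 → 4 → 5 → 6 → 7

Answer: 7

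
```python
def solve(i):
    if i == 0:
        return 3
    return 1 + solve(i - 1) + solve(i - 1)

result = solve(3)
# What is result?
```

solve(i) = 1 + 2·solve(i-1), solve(0)=3. Closed form: (3+1)·2^3 - 1 = 31.

Answer: 31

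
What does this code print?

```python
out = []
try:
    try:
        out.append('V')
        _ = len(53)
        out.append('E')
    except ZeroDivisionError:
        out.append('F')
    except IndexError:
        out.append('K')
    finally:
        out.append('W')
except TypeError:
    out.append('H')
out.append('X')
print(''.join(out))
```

Execution trace: 'V' (try body) → 'W' (finally) → 'H' (outer except TypeError) → 'X' (after the try/except). Output: VWHX

Answer: VWHX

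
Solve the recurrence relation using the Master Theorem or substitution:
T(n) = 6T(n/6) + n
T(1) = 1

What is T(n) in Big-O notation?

By Master Theorem: a=6, b=6, f(n)=n. Since log_6(6) = 1 and f(n) = Θ(n^1), Case 2 applies. T(n) = O(n log n).

Answer: O(n log n)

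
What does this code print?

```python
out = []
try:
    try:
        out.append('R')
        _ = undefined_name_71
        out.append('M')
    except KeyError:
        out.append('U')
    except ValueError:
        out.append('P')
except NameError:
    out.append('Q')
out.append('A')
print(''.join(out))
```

Execution trace: 'R' (try body) → 'Q' (outer except NameError) → 'A' (after the try/except). Output: RQA

Answer: RQA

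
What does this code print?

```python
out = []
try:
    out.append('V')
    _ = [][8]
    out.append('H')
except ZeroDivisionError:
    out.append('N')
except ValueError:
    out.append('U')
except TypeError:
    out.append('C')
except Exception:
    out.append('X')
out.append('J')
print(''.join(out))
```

Execution trace: 'V' (try body) → 'X' (except Exception) → 'J' (after the try/except). Output: VXJ

Answer: VXJ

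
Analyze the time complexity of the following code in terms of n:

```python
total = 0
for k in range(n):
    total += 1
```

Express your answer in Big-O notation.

Each loop level contributes: n. Multiplying the contributions gives O(n).

Answer: O(n)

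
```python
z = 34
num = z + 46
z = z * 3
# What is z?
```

Trace:
`z = 34` → z = 34
`num = z + 46` → num = 80
`z = z * 3` → z = 102
So z = 102

Answer: 102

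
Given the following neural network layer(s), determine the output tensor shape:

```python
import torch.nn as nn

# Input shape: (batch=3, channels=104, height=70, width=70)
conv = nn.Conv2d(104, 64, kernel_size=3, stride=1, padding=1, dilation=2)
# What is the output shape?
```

Input: (3, 104, 70, 70) -> Output: (3, 64, 68, 68)

Answer: (3, 64, 68, 68)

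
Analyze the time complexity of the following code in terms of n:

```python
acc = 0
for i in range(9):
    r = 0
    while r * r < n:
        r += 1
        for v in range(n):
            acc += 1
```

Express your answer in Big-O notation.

Each loop level contributes: 1 × √n × n. Multiplying the contributions gives O(n√n).

Answer: O(n√n)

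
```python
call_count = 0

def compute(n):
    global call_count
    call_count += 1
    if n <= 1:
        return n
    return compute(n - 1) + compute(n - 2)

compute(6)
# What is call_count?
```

Calls(n) = 1 + Calls(n-1) + Calls(n-2); Calls(0)=Calls(1)=1. For n=6 this gives 25.

Answer: 25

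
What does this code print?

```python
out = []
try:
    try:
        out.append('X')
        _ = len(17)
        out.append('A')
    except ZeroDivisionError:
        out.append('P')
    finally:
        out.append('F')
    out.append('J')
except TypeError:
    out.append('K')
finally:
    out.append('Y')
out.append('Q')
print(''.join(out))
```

Execution trace: 'X' (inner try body) → 'F' (inner finally) → 'K' (except TypeError) → 'Y' (finally) → 'Q' (after the try/except). Output: XFKYQ

Answer: XFKYQ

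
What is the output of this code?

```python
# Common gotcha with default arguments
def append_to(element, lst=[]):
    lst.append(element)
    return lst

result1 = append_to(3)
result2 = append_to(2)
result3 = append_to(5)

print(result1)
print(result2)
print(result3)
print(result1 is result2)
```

Key concept: mutable default argument gotcha.
Step by step:
`result1 = append_to(3)` → result1 = [3]
`result2 = append_to(2)` → result1 = [3, 2] (same object as result2); result2 = [3, 2] (same object as result1)
`result3 = append_to(5)` → result1 = [3, 2, 5] (same object as result2, result3); result2 = [3, 2, 5] (same object as result1, result3); result3 = [3, 2, 5] (same object as result1, result2)
`print(result1)` → prints [3, 2, 5]
`print(result2)` → prints [3, 2, 5]
`print(result3)` → prints [3, 2, 5]
`print(result1 is result2)` → prints True

Answer:
[3, 2, 5]
[3, 2, 5]
[3, 2, 5]
True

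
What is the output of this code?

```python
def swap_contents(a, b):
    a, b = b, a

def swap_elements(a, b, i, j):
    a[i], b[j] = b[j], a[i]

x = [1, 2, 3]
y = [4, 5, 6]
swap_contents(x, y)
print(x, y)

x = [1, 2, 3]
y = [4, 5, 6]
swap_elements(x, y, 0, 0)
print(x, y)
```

Key concept: parameter rebinding vs mutation.
Step by step:
`x = [1, 2, 3]` → x = [1, 2, 3]
`y = [4, 5, 6]` → y = [4, 5, 6]
`swap_contents(x, y)` → no visible change to tracked variables
`print(x, y)` → prints [1, 2, 3] [4, 5, 6]
`x = [1, 2, 3]` → x = [1, 2, 3]
`y = [4, 5, 6]` → y = [4, 5, 6]
`swap_elements(x, y, 0, 0)` → x = [4, 2, 3]; y = [1, 5, 6]
`print(x, y)` → prints [4, 2, 3] [1, 5, 6]

Answer:
[1, 2, 3] [4, 5, 6]
[4, 2, 3] [1, 5, 6]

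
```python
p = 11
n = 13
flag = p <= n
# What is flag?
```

Trace:
`p = 11` → p = 11
`n = 13` → n = 13
`flag = p <= n` → flag = True
So flag = True

Answer: True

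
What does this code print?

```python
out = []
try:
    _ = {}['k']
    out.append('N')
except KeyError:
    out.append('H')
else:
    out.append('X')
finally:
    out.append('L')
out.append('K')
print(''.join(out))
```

Execution trace: 'H' (except KeyError) → 'L' (finally) → 'K' (after the try/except). Output: HLK

Answer: HLK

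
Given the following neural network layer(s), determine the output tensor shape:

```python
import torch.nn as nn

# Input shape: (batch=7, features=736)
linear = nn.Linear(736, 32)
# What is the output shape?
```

Input: (7, 736) -> Output: (7, 32)

Answer: (7, 32)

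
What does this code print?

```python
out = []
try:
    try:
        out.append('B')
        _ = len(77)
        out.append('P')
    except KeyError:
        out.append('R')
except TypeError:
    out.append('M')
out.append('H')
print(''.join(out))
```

Execution trace: 'B' (try body) → 'M' (outer except TypeError) → 'H' (after the try/except). Output: BMH

Answer: BMH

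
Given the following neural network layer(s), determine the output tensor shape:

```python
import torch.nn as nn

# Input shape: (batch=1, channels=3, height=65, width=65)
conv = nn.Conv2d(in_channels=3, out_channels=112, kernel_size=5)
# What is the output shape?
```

Input: (1, 3, 65, 65) -> Output: (1, 112, 61, 61)

Answer: (1, 112, 61, 61)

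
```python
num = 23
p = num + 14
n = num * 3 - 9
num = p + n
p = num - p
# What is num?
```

Trace:
`num = 23` → num = 23
`p = num + 14` → p = 37
`n = num * 3 - 9` → n = 60
`num = p + n` → num = 97
`p = num - p` → p = 60
So num = 97

Answer: 97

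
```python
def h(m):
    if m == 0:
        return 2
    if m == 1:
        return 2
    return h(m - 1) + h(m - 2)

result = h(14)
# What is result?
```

Build up from base cases: h(0)=2, h(1)=2, h(2)=4, h(3)=6, h(4)=10, h(5)=16, h(6)=26, ..., h(14)=1220

Answer: 1220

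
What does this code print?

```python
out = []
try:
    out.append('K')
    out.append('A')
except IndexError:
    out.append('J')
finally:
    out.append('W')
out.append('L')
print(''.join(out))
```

Execution trace: 'K' (try body) → 'A' (try body, no exception) → 'W' (finally) → 'L' (after the try/except). Output: KAWL

Answer: KAWL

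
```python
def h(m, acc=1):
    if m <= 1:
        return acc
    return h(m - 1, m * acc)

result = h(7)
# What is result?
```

Accumulator trace (n, acc): (7, 1) -> (6, 7) -> (5, 42) -> (4, 210) -> (3, 840) -> (2, 2520) -> (1, 5040) -> return 5040

Answer: 5040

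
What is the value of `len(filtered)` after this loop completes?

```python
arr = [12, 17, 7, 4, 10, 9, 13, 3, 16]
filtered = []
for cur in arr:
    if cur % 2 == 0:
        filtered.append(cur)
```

Count even numbers in [12, 17, 7, 4, 10, 9, 13, 3, 16]
`filtered` takes the values: [] → [12] → [12, 4] → [12, 4, 10] → [12, 4, 10, 16]
So `len(filtered)` = 4

Answer: 4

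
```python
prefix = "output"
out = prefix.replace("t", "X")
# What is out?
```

Trace:
`prefix = "output"` → prefix = 'output'
`out = prefix.replace("t", "X")` → out = 'ouXpuX'
So out = 'ouXpuX'

Answer: 'ouXpuX'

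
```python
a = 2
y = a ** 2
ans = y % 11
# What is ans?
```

Trace:
`a = 2` → a = 2
`y = a ** 2` → y = 4
`ans = y % 11` → ans = 4
So ans = 4

Answer: 4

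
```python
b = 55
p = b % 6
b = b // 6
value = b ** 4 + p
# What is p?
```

Trace:
`b = 55` → b = 55
`p = b % 6` → p = 1
`b = b // 6` → b = 9
`value = b ** 4 + p` → value = 6562
So p = 1

Answer: 1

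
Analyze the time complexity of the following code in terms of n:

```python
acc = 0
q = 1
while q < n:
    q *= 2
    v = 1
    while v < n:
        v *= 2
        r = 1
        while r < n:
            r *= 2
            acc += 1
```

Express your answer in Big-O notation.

Each loop level contributes: log n × log n × log n. Multiplying the contributions gives O(log^3 n).

Answer: O(log^3 n)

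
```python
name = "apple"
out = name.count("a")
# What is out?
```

Trace:
`name = "apple"` → name = 'apple'
`out = name.count("a")` → out = 1
So out = 1

Answer: 1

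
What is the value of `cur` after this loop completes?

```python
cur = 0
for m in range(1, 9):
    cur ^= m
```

XOR of 1 to 8
`cur` takes the values: 0 → 1 → 3 → 0 → 4 → 1 → 7 → 0 → 8

Answer: 8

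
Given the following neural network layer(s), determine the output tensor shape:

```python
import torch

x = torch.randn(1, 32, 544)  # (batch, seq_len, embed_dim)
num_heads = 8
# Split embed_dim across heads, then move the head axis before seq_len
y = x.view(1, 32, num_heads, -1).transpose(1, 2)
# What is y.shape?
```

Input: (1, 32, 544) -> head_dim = 544 // 8 = 68; after view: (1, 32, 8, 68) -> after transpose(1, 2): (1, 8, 32, 68) -> Output: (1, 8, 32, 68)

Answer: (1, 8, 32, 68)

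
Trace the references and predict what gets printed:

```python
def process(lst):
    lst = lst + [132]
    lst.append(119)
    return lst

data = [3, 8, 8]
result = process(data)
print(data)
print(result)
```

Key concept: rebinding parameter vs mutation.
Step by step:
`data = [3, 8, 8]` → data = [3, 8, 8]
`result = process(data)` → result = [3, 8, 8, 132, 119]
`print(data)` → prints [3, 8, 8]
`print(result)` → prints [3, 8, 8, 132, 119]

Answer:
[3, 8, 8]
[3, 8, 8, 132, 119]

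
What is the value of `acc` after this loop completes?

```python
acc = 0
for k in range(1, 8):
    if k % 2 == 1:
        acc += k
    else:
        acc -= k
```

Add odd, subtract even
`acc` takes the values: 0 → 1 → -1 → 2 → -2 → 3 → -3 → 4

Answer: 4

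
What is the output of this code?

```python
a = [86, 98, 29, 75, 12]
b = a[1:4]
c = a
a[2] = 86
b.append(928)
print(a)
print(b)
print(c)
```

Key concept: slice vs alias.
Step by step:
`a = [86, 98, 29, 75, 12]` → a = [86, 98, 29, 75, 12]
`b = a[1:4]` → b = [98, 29, 75]
`c = a` → c = [86, 98, 29, 75, 12] (same object as a)
`a[2] = 86` → a = [86, 98, 86, 75, 12] (same object as c); c = [86, 98, 86, 75, 12] (same object as a)
`b.append(928)` → b = [98, 29, 75, 928]
`print(a)` → prints [86, 98, 86, 75, 12]
`print(b)` → prints [98, 29, 75, 928]
`print(c)` → prints [86, 98, 86, 75, 12]

Answer:
[86, 98, 86, 75, 12]
[98, 29, 75, 928]
[86, 98, 86, 75, 12]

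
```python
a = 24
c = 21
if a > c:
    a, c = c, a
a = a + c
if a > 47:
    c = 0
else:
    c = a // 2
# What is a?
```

Trace:
`a = 24` → a = 24
`c = 21` → c = 21
`if a > c: ...` → a > c is True → a = 21; c = 24
`a = a + c` → a = 45
`if a > 47: ...` → a > 47 is False, take else branch → c = 22
So a = 45

Answer: 45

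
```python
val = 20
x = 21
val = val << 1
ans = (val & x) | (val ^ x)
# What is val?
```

Trace:
`val = 20` → val = 20
`x = 21` → x = 21
`val = val << 1` → val = 40
`ans = (val & x) | (val ^ x)` → ans = 61
So val = 40

Answer: 40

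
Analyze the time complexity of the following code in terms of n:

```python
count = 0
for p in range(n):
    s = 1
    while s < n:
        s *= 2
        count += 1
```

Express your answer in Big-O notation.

Each loop level contributes: n × log n. Multiplying the contributions gives O(n log n).

Answer: O(n log n)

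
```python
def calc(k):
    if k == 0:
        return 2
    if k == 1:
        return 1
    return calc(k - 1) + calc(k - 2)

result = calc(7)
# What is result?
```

Build up from base cases: calc(0)=2, calc(1)=1, calc(2)=3, calc(3)=4, calc(4)=7, calc(5)=11, calc(6)=18, ..., calc(7)=29

Answer: 29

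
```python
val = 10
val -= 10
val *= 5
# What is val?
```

Trace:
`val = 10` → val = 10
`val -= 10` → val = 0
`val *= 5` → val = 0
So val = 0

Answer: 0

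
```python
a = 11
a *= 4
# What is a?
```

Trace:
`a = 11` → a = 11
`a *= 4` → a = 44
So a = 44

Answer: 44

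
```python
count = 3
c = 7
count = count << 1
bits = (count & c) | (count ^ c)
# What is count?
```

Trace:
`count = 3` → count = 3
`c = 7` → c = 7
`count = count << 1` → count = 6
`bits = (count & c) | (count ^ c)` → bits = 7
So count = 6

Answer: 6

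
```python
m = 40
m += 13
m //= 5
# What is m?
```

Trace:
`m = 40` → m = 40
`m += 13` → m = 53
`m //= 5` → m = 10
So m = 10

Answer: 10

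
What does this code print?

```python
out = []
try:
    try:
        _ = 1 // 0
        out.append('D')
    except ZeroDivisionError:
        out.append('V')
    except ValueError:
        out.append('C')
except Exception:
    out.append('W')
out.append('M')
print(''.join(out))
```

Execution trace: 'V' (inner except ZeroDivisionError) → 'M' (after the try/except). Output: VM

Answer: VM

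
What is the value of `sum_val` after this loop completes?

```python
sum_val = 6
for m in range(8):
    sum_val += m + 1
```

Start at 6, add 1 to 8 = 42
`sum_val` takes the values: 6 → 7 → 9 → 12 → 16 → 21 → 27 → 34 → 42

Answer: 42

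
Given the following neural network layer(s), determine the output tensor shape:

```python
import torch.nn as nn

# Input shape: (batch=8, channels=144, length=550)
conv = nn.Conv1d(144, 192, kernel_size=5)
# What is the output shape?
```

Input: (8, 144, 550) -> Output: (8, 192, 546)

Answer: (8, 192, 546)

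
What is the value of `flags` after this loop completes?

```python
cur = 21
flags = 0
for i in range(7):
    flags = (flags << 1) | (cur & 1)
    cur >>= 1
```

Reverse lowest 7 bits of 21
`flags` takes the values: 0 → 1 → 2 → 5 → 10 → 21 → 42 → 84

Answer: 84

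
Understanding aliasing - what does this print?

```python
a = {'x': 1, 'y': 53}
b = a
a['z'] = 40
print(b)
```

Key concept: dict aliasing.
Step by step:
`a = {'x': 1, 'y': 53}` → a = {'x': 1, 'y': 53}
`b = a` → b = {'x': 1, 'y': 53} (same object as a)
`a['z'] = 40` → a = {'x': 1, 'y': 53, 'z': 40} (same object as b); b = {'x': 1, 'y': 53, 'z': 40} (same object as a)
`print(b)` → prints {'x': 1, 'y': 53, 'z': 40}

Answer: {'x': 1, 'y': 53, 'z': 40}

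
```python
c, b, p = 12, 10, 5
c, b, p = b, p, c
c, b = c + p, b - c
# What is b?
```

Trace:
`c, b, p = 12, 10, 5` → c = 12; b = 10; p = 5
`c, b, p = b, p, c` → c = 10; b = 5; p = 12
`c, b = c + p, b - c` → c = 22; b = -5
So b = -5

Answer: -5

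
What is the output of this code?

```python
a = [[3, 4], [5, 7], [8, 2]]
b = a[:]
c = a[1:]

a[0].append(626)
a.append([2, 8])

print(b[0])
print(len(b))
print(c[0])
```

Key concept: slice with nested mutation.
Step by step:
`a = [[3, 4], [5, 7], [8, 2]]` → a = [[3, 4], [5, 7], [8, 2]]
`b = a[:]` → b = [[3, 4], [5, 7], [8, 2]]
`c = a[1:]` → c = [[5, 7], [8, 2]]
`a[0].append(626)` → a = [[3, 4, 626], [5, 7], [8, 2]]; b = [[3, 4, 626], [5, 7], [8, 2]]
`a.append([2, 8])` → a = [[3, 4, 626], [5, 7], [8, 2], [2, 8]]
`print(b[0])` → prints [3, 4, 626]
`print(len(b))` → prints 3
`print(c[0])` → prints [5, 7]

Answer:
[3, 4, 626]
3
[5, 7]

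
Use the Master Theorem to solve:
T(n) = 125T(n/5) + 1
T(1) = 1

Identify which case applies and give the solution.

a=125, b=5, f(n)=1. log_5(125) = 3. Since c=0 < 3, Case 1 applies: T(n) = Θ(n^log_b(a)) = O(n^3).

Answer: O(n^3) - Case 1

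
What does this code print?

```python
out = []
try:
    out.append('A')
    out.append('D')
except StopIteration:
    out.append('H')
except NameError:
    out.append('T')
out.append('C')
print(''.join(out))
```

Execution trace: 'A' (try body) → 'D' (try body, no exception) → 'C' (after the try/except). Output: ADC

Answer: ADC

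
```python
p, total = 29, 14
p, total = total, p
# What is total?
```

Trace:
`p, total = 29, 14` → p = 29; total = 14
`p, total = total, p` → p = 14; total = 29
So total = 29

Answer: 29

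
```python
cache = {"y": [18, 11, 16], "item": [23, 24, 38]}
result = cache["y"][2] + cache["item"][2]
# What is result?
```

Trace:
`cache = {"y": [18, 11, 16], "item": [23, 24, 38]}` → cache = {'y': [18, 11, 16], 'item': [23, 24, 38]}
`result = cache["y"][2] + cache["item"][2]` → result = 54
So result = 54

Answer: 54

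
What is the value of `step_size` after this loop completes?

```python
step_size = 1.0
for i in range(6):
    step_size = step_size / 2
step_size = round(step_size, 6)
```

Halving LR 6 times: 1 / 2^6
`step_size` takes the values: 1.0 → 0.5 → 0.25 → 0.125 → 0.0625 → 0.03125 → 0.015625

Answer: 0.015625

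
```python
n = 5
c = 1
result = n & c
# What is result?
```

Trace:
`n = 5` → n = 5
`c = 1` → c = 1
`result = n & c` → result = 1
So result = 1

Answer: 1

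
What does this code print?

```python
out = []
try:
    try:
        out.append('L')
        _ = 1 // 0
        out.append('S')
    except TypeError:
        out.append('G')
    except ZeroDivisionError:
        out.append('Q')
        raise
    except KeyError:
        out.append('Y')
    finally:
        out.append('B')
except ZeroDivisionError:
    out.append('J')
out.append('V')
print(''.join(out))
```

Execution trace: 'L' (inner try body) → 'Q' (inner except ZeroDivisionError) → 'B' (inner finally) → 'J' (outer except ZeroDivisionError) → 'V' (after the try/except). Output: LQBJV

Answer: LQBJV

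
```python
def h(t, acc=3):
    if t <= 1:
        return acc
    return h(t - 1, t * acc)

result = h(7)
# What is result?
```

Accumulator trace (n, acc): (7, 3) -> (6, 21) -> (5, 126) -> (4, 630) -> (3, 2520) -> (2, 7560) -> (1, 15120) -> return 15120

Answer: 15120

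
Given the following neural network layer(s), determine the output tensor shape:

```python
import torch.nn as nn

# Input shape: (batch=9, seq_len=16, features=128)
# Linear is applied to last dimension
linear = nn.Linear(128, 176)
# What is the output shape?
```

Input: (9, 16, 128) -> Output: (9, 16, 176)

Answer: (9, 16, 176)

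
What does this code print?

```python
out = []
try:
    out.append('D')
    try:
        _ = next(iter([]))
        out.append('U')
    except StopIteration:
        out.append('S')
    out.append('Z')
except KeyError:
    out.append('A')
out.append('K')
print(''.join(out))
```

Execution trace: 'D' (try body) → 'S' (inner except StopIteration) → 'Z' (try body, no exception) → 'K' (after the try/except). Output: DSZK

Answer: DSZK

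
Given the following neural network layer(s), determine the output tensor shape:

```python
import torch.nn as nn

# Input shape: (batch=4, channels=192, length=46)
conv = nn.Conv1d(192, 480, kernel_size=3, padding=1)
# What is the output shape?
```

Input: (4, 192, 46) -> Output: (4, 480, 46)

Answer: (4, 480, 46)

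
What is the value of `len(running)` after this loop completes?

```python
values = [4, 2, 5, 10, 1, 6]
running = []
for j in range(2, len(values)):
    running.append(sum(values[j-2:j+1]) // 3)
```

Number of 3-element averages
`running` takes the values: [] → [3] → [3, 5] → [3, 5, 5] → [3, 5, 5, 5]
So `len(running)` = 4

Answer: 4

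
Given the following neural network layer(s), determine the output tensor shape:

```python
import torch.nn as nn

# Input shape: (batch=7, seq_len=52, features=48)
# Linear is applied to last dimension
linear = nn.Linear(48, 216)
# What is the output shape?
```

Input: (7, 52, 48) -> Output: (7, 52, 216)

Answer: (7, 52, 216)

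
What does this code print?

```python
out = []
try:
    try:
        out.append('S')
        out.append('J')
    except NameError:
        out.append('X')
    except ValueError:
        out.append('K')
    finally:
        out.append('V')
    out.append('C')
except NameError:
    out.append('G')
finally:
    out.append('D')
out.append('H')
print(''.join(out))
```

Execution trace: 'S' (inner try body) → 'J' (inner try body, no exception) → 'V' (inner finally) → 'C' (try body, no exception) → 'D' (finally) → 'H' (after the try/except). Output: SJVCDH

Answer: SJVCDH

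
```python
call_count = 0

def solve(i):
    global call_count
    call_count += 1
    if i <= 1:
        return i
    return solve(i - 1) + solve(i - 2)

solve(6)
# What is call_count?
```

Calls(i) = 1 + Calls(i-1) + Calls(i-2); Calls(0)=Calls(1)=1. For i=6 this gives 25.

Answer: 25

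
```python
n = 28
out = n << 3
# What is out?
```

Trace:
`n = 28` → n = 28
`out = n << 3` → out = 224
So out = 224

Answer: 224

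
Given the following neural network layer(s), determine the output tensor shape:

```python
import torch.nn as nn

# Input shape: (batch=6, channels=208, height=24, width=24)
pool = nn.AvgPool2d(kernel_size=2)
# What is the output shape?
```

Input: (6, 208, 24, 24) -> Output: (6, 208, 12, 12)

Answer: (6, 208, 12, 12)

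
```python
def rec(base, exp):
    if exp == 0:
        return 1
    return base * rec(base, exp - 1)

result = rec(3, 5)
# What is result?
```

rec(3, 5) = 3 * 3 * 3 * 3 * 3 = 243

Answer: 243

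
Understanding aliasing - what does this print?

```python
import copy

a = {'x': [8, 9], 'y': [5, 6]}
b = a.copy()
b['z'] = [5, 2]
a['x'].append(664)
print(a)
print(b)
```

Key concept: shallow copy of dict with mutable values.
Step by step:
`a = {'x': [8, 9], 'y': [5, 6]}` → a = {'x': [8, 9], 'y': [5, 6]}
`b = a.copy()` → b = {'x': [8, 9], 'y': [5, 6]}
`b['z'] = [5, 2]` → b = {'x': [8, 9], 'y': [5, 6], 'z': [5, 2]}
`a['x'].append(664)` → a = {'x': [8, 9, 664], 'y': [5, 6]}; b = {'x': [8, 9, 664], 'y': [5, 6], 'z': [5, 2]}
`print(a)` → prints {'x': [8, 9, 664], 'y': [5, 6]}
`print(b)` → prints {'x': [8, 9, 664], 'y': [5, 6], 'z': [5, 2]}

Answer:
{'x': [8, 9, 664], 'y': [5, 6]}
{'x': [8, 9, 664], 'y': [5, 6], 'z': [5, 2]}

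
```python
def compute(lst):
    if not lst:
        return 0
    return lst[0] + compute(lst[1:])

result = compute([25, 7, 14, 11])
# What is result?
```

25 + 7 + 14 + 11 + 0 = 57

Answer: 57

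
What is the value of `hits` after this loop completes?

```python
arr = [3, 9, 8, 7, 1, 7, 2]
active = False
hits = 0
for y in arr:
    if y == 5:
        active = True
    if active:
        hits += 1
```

Count elements after first 5 in [3, 9, 8, 7, 1, 7, 2]
`hits` takes the values: 0

Answer: 0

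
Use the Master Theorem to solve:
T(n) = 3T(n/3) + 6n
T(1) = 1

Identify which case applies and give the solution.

a=3, b=3, f(n)=6n. log_3(3) = 1. Since c=1 = 1, Case 2 applies: T(n) = Θ(n^log_b(a) · log n) = O(n log n).

Answer: O(n log n) - Case 2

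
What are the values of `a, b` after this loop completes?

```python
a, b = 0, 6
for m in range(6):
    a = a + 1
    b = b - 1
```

a goes 0→6, b goes 6→0
`a, b` takes the values: (0, 6) → (1, 6) → (1, 5) → (2, 5) → (2, 4) → (3, 4) → (3, 3) → (4, 3) → (4, 2) → (5, 2) → (5, 1) → (6, 1) → (6, 0)

Answer: 6, 0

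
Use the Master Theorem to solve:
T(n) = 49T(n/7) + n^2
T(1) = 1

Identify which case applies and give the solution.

a=49, b=7, f(n)=n^2. log_7(49) = 2. Since c=2 = 2, Case 2 applies: T(n) = Θ(n^log_b(a) · log n) = O(n^2 log n).

Answer: O(n^2 log n) - Case 2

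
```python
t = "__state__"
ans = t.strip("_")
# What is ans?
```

Trace:
`t = "__state__"` → t = '__state__'
`ans = t.strip("_")` → ans = 'state'
So ans = 'state'

Answer: 'state'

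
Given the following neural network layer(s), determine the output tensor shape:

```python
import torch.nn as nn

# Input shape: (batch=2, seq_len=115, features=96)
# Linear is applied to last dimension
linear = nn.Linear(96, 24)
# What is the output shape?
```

Input: (2, 115, 96) -> Output: (2, 115, 24)

Answer: (2, 115, 24)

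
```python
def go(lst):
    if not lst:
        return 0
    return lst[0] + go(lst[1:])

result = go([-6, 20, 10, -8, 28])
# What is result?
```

(-6) + 20 + 10 + (-8) + 28 + 0 = 44

Answer: 44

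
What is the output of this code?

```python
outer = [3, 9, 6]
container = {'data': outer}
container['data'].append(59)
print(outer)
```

Key concept: dict holds reference to list.
Step by step:
`outer = [3, 9, 6]` → outer = [3, 9, 6]
`container = {'data': outer}` → container = {'data': [3, 9, 6]}
`container['data'].append(59)` → outer = [3, 9, 6, 59]; container = {'data': [3, 9, 6, 59]}
`print(outer)` → prints [3, 9, 6, 59]

Answer: [3, 9, 6, 59]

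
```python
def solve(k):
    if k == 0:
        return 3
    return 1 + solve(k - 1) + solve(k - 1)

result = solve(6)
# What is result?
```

solve(k) = 1 + 2·solve(k-1), solve(0)=3. Closed form: (3+1)·2^6 - 1 = 255.

Answer: 255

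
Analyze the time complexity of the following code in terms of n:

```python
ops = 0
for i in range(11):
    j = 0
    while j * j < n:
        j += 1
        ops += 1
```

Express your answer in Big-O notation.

Each loop level contributes: 1 × √n. Multiplying the contributions gives O(√n).

Answer: O(√n)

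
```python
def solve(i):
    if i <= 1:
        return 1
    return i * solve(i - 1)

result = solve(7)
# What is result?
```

solve(7) = 7 * 6 * 5 * 4 * 3 * 2 * 1 = 5040

Answer: 5040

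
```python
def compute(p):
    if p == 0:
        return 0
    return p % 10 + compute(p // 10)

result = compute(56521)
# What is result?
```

Sum of digits of 56521: 1 + 2 + 5 + 6 + 5 = 19

Answer: 19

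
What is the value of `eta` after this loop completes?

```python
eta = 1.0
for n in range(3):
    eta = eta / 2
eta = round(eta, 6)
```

Halving LR 3 times: 1 / 2^3
`eta` takes the values: 1.0 → 0.5 → 0.25 → 0.125

Answer: 0.125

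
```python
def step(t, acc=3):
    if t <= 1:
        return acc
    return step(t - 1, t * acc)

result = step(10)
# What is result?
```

Accumulator trace (n, acc): (10, 3) -> (9, 30) -> (8, 270) -> (7, 2160) -> (6, 15120) -> (5, 90720) -> (4, 453600) -> (3, 1814400) -> (2, 5443200) -> (1, 10886400) -> return 10886400

Answer: 10886400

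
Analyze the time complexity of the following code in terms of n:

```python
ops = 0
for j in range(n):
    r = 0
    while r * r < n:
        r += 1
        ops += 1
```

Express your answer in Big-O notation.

Each loop level contributes: n × √n. Multiplying the contributions gives O(n√n).

Answer: O(n√n)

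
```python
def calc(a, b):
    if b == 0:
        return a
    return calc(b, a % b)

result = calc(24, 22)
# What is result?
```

calc(24, 22) -> calc(22, 2) -> calc(2, 0) -> 2

Answer: 2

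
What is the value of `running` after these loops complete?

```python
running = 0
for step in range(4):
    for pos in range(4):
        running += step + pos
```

Sum of all step+pos for step,pos in 4x4
`running` takes the values: 0 → 1 → 3 → 6 → 7 → 9 → 12 → 16 → 18 → 21 → 25 → 30 → 33 → 37 → 42 → 48

Answer: 48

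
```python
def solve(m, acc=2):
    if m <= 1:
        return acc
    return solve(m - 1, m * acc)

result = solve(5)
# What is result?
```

Accumulator trace (n, acc): (5, 2) -> (4, 10) -> (3, 40) -> (2, 120) -> (1, 240) -> return 240

Answer: 240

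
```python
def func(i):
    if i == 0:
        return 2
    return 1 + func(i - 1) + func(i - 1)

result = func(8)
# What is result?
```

func(i) = 1 + 2·func(i-1), func(0)=2. Closed form: (2+1)·2^8 - 1 = 767.

Answer: 767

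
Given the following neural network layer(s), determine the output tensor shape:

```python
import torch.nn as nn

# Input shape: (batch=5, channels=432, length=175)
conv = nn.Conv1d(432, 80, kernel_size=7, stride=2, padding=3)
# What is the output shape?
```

Input: (5, 432, 175) -> Output: (5, 80, 88)

Answer: (5, 80, 88)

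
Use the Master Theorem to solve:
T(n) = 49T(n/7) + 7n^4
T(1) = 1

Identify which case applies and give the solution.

a=49, b=7, f(n)=7n^4. log_7(49) = 2. Since c=4 > 2 and the regularity condition holds (49(n/7)^4 = (49/7^4)n^4 with 49/7^4 < 1), Case 3 applies: T(n) = Θ(f(n)) = O(n^4).

Answer: O(n^4) - Case 3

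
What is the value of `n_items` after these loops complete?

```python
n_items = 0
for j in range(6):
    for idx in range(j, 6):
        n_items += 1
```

Upper triangle: 6 + 5 + ... + 1
`n_items` takes the values: 0 → 1 → 2 → 3 → 4 → 5 → 6 → 7 → 8 → 9 → 10 → 11 → 12 → 13 → 14 → 15 → 16 → 17 → 18 → 19 → 20 → 21

Answer: 21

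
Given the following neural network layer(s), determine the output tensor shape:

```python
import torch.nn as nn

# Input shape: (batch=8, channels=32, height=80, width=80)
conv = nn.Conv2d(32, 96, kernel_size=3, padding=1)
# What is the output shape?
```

Input: (8, 32, 80, 80) -> Output: (8, 96, 80, 80)

Answer: (8, 96, 80, 80)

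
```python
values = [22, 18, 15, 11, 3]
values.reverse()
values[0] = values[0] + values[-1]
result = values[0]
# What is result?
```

Trace:
`values = [22, 18, 15, 11, 3]` → values = [22, 18, 15, 11, 3]
`values.reverse()` → values = [3, 11, 15, 18, 22]
`values[0] = values[0] + values[-1]` → values = [25, 11, 15, 18, 22]
`result = values[0]` → result = 25
So result = 25

Answer: 25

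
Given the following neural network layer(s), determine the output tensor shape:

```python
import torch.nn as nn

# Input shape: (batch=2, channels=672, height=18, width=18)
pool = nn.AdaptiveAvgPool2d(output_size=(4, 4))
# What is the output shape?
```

Input: (2, 672, 18, 18) -> Output: (2, 672, 4, 4)

Answer: (2, 672, 4, 4)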